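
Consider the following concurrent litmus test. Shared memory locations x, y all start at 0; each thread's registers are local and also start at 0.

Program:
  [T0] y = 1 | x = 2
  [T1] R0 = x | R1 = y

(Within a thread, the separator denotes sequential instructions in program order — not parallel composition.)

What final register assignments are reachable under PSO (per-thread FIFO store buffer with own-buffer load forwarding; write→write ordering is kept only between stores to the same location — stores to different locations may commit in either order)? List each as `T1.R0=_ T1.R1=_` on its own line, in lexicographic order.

T1.R0=0 T1.R1=0
T1.R0=0 T1.R1=1
T1.R0=2 T1.R1=0
T1.R0=2 T1.R1=1

outcome vector order: (T1.R0,T1.R1)
|PSO outcomes| = 4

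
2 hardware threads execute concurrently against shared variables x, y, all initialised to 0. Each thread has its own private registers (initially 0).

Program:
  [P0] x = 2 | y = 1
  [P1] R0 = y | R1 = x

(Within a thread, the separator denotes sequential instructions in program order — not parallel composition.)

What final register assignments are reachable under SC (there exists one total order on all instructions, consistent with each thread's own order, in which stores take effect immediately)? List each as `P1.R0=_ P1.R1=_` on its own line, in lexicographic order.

outcome vector order: (P1.R0,P1.R1)
|SC outcomes| = 3

P1.R0=0 P1.R1=0
P1.R0=0 P1.R1=2
P1.R0=1 P1.R1=2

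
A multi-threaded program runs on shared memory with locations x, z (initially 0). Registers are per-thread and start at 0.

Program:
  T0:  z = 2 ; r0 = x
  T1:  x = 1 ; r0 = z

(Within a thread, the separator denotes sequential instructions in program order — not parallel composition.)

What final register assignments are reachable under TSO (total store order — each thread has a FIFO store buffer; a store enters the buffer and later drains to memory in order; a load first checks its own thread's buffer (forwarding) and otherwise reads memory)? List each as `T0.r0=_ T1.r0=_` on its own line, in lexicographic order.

T0.r0=0 T1.r0=0
T0.r0=0 T1.r0=2
T0.r0=1 T1.r0=0
T0.r0=1 T1.r0=2

outcome vector order: (T0.r0,T1.r0)
|TSO outcomes| = 4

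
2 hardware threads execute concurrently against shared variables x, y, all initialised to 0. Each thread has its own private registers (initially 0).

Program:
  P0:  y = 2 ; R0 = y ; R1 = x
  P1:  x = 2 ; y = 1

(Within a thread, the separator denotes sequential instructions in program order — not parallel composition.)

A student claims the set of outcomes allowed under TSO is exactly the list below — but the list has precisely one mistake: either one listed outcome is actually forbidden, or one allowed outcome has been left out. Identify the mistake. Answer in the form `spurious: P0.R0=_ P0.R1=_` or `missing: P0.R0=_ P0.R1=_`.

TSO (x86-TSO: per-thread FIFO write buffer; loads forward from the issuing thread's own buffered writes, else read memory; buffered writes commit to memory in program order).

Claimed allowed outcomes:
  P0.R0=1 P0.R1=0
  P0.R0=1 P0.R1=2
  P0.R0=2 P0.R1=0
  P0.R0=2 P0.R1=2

spurious: P0.R0=1 P0.R1=0

outcome vector order: (P0.R0,P0.R1)
TSO (3): 12; 20; 22
claimed∖TSO = {10}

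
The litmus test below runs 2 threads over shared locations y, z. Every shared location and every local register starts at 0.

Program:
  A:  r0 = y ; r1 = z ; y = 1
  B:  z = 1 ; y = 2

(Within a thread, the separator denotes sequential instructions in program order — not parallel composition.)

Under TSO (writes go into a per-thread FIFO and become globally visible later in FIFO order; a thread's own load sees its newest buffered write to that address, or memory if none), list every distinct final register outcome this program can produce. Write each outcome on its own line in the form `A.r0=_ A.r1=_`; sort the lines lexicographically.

A.r0=0 A.r1=0
A.r0=0 A.r1=1
A.r0=2 A.r1=1

outcome vector order: (A.r0,A.r1)
|TSO outcomes| = 3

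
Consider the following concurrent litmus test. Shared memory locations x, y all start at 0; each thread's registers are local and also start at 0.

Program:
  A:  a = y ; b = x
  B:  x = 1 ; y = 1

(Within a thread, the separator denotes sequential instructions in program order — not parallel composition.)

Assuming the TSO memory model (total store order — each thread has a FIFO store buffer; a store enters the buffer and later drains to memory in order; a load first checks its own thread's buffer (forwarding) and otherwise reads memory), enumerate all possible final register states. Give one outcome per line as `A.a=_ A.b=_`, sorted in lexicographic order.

A.a=0 A.b=0
A.a=0 A.b=1
A.a=1 A.b=1

outcome vector order: (A.a,A.b)
|TSO outcomes| = 3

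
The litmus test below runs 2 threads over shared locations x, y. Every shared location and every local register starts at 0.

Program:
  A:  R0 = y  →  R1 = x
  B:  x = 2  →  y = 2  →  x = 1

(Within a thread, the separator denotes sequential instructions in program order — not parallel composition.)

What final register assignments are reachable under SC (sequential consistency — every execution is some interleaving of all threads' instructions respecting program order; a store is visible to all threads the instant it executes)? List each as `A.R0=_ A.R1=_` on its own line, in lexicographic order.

outcome vector order: (A.R0,A.R1)
|SC outcomes| = 5

A.R0=0 A.R1=0
A.R0=0 A.R1=1
A.R0=0 A.R1=2
A.R0=2 A.R1=1
A.R0=2 A.R1=2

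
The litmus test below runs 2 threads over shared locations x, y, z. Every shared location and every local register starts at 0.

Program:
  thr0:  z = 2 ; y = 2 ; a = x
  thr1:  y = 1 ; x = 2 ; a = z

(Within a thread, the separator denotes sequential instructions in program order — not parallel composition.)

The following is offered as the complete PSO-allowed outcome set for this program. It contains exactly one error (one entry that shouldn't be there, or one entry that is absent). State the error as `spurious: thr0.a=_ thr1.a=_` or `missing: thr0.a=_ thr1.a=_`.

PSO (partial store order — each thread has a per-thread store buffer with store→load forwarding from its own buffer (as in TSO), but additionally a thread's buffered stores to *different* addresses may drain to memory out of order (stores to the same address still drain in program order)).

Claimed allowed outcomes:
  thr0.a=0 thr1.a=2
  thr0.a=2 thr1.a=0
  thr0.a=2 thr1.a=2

outcome vector order: (thr0.a,thr1.a)
under PSO → 00 02 20 22
PSO∖claimed = {00}

missing: thr0.a=0 thr1.a=0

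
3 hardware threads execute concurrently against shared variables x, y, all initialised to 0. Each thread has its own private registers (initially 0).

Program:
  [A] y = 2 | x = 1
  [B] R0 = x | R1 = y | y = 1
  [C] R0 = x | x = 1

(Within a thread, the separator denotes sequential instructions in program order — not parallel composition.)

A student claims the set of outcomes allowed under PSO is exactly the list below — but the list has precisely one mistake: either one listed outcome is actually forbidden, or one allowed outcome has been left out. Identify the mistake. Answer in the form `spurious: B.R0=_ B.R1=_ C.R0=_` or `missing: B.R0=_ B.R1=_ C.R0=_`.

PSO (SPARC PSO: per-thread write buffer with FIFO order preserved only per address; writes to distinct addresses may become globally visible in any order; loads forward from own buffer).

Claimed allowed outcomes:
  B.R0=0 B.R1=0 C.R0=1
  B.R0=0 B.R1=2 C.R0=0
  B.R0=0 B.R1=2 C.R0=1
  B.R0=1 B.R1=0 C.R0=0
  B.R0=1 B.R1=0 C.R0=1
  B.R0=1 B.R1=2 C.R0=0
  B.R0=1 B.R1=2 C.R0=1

missing: B.R0=0 B.R1=0 C.R0=0

outcome vector order: (B.R0,B.R1,C.R0)
PSO (8): <0 0 0>; <0 0 1>; <0 2 0>; <0 2 1>; <1 0 0>; <1 0 1>; <1 2 0>; <1 2 1>
PSO∖claimed = {<0 0 0>}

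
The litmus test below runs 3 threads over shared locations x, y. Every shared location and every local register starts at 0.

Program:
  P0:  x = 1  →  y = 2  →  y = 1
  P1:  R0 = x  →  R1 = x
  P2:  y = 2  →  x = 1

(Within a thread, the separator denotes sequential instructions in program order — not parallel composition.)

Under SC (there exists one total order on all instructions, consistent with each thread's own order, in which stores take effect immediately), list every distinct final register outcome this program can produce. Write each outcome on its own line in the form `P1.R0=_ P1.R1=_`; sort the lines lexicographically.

outcome vector order: (P1.R0,P1.R1)
|SC outcomes| = 3

P1.R0=0 P1.R1=0
P1.R0=0 P1.R1=1
P1.R0=1 P1.R1=1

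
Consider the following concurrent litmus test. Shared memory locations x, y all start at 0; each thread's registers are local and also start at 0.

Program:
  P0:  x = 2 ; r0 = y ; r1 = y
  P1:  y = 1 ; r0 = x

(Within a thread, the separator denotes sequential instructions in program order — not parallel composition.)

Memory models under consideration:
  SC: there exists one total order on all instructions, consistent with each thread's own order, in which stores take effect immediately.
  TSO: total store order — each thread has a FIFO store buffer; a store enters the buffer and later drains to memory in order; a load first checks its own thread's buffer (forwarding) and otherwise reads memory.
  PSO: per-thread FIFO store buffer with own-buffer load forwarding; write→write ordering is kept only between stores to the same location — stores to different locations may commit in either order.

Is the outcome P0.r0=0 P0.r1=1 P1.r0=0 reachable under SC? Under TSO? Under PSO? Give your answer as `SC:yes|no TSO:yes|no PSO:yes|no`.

SC:no TSO:yes PSO:yes

outcome vector order: (P0.r0,P0.r1,P1.r0)
SC (4): 002; 012; 110; 112
TSO (6): 000; 002; 010; 012; 110; 112
PSO (6): 000; 002; 010; 012; 110; 112
target 010 ∈ {TSO,PSO}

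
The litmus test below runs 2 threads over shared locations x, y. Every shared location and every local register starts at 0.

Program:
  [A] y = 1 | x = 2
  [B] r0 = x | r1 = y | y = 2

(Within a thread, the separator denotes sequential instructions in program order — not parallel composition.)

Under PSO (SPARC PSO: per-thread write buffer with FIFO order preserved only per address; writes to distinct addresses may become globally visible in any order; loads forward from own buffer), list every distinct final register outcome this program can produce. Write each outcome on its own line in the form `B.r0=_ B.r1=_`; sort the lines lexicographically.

B.r0=0 B.r1=0
B.r0=0 B.r1=1
B.r0=2 B.r1=0
B.r0=2 B.r1=1

outcome vector order: (B.r0,B.r1)
|PSO outcomes| = 4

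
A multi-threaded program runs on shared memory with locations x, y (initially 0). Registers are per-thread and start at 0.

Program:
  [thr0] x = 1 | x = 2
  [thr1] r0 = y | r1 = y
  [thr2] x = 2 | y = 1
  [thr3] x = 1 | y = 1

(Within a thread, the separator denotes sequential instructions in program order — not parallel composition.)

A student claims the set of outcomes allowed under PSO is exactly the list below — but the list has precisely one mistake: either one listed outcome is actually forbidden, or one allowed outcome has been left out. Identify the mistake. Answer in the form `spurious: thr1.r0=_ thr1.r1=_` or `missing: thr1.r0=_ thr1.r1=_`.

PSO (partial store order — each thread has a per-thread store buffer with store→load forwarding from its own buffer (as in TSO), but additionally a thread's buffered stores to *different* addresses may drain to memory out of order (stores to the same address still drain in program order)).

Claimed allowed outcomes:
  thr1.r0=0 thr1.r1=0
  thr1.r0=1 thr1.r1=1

outcome vector order: (thr1.r0,thr1.r1)
[PSO] allowed = {(0,0), (0,1), (1,1)}
PSO∖claimed = {(0,1)}

missing: thr1.r0=0 thr1.r1=1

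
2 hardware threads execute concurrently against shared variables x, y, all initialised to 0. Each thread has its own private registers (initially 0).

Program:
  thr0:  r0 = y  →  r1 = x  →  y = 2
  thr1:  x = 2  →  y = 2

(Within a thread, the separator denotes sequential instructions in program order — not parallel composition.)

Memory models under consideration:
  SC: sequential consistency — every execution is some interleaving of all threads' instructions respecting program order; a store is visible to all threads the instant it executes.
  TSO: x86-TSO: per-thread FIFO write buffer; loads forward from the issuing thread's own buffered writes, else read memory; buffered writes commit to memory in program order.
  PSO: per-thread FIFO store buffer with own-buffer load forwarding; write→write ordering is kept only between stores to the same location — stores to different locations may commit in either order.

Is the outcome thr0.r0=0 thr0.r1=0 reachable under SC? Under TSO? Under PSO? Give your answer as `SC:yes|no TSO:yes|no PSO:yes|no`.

outcome vector order: (thr0.r0,thr0.r1)
under SC → 0/0; 0/2; 2/2
under TSO → 0/0; 0/2; 2/2
under PSO → 0/0; 0/2; 2/0; 2/2
target 0/0 ∈ {SC,TSO,PSO}

SC:yes TSO:yes PSO:yes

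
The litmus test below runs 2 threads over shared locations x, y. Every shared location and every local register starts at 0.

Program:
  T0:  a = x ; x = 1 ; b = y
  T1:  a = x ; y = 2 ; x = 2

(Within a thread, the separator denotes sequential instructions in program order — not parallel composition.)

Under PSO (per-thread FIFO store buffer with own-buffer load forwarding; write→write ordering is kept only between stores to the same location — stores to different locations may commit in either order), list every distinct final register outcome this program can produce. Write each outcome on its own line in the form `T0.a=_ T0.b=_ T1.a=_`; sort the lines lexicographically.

T0.a=0 T0.b=0 T1.a=0
T0.a=0 T0.b=0 T1.a=1
T0.a=0 T0.b=2 T1.a=0
T0.a=0 T0.b=2 T1.a=1
T0.a=2 T0.b=0 T1.a=0
T0.a=2 T0.b=2 T1.a=0

outcome vector order: (T0.a,T0.b,T1.a)
|PSO outcomes| = 6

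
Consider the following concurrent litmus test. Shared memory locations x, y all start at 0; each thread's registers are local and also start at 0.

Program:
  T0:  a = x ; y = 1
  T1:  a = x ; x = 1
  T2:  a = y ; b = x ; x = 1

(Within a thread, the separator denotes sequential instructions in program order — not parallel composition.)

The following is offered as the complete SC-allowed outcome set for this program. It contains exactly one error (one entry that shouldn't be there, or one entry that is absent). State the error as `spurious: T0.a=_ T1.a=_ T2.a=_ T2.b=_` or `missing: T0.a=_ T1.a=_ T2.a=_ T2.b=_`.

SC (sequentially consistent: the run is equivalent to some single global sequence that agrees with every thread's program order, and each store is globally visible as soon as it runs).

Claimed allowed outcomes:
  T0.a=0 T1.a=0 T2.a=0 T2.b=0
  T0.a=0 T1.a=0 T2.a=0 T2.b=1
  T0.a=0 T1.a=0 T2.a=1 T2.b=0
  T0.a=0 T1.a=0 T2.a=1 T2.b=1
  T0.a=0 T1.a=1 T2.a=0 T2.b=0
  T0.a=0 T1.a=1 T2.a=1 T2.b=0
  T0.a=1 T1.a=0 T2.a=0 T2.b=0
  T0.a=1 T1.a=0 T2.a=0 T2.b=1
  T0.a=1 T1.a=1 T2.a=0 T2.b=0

missing: T0.a=1 T1.a=0 T2.a=1 T2.b=1

outcome vector order: (T0.a,T1.a,T2.a,T2.b)
under SC → 0/0/0/0; 0/0/0/1; 0/0/1/0; 0/0/1/1; 0/1/0/0; 0/1/1/0; 1/0/0/0; 1/0/0/1; 1/0/1/1; 1/1/0/0
SC∖claimed = {1/0/1/1}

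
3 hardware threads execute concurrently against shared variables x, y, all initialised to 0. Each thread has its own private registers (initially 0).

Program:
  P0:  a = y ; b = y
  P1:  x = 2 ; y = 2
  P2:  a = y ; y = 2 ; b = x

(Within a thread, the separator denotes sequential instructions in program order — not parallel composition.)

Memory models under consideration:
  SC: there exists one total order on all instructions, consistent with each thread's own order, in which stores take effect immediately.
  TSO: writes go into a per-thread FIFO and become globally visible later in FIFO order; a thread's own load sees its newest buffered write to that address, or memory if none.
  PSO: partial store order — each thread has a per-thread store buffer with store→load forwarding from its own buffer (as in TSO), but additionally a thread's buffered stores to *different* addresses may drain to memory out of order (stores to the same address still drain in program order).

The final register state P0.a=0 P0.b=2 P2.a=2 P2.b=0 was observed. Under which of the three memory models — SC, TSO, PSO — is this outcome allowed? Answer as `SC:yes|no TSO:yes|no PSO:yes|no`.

SC:no TSO:no PSO:yes

outcome vector order: (P0.a,P0.b,P2.a,P2.b)
[SC] allowed = {<0 0 0 0>; <0 0 0 2>; <0 0 2 2>; <0 2 0 0>; <0 2 0 2>; <0 2 2 2>; <2 2 0 0>; <2 2 0 2>; <2 2 2 2>}
[TSO] allowed = {<0 0 0 0>; <0 0 0 2>; <0 0 2 2>; <0 2 0 0>; <0 2 0 2>; <0 2 2 2>; <2 2 0 0>; <2 2 0 2>; <2 2 2 2>}
[PSO] allowed = {<0 0 0 0>; <0 0 0 2>; <0 0 2 0>; <0 0 2 2>; <0 2 0 0>; <0 2 0 2>; <0 2 2 0>; <0 2 2 2>; <2 2 0 0>; <2 2 0 2>; <2 2 2 0>; <2 2 2 2>}
target <0 2 2 0> ∈ {PSO}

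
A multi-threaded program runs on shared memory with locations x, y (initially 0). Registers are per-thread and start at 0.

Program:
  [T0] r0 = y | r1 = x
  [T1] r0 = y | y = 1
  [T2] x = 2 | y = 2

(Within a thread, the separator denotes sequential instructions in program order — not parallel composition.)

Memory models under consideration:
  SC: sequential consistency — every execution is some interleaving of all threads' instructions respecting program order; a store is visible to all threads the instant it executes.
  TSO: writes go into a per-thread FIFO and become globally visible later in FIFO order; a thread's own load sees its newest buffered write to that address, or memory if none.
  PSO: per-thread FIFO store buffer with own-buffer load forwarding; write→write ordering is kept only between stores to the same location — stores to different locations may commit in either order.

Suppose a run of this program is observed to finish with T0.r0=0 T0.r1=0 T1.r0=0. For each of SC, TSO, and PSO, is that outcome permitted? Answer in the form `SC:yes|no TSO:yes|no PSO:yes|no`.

SC:yes TSO:yes PSO:yes

outcome vector order: (T0.r0,T0.r1,T1.r0)
under SC → 0/0/0 0/0/2 0/2/0 0/2/2 1/0/0 1/2/0 1/2/2 2/2/0 2/2/2
under TSO → 0/0/0 0/0/2 0/2/0 0/2/2 1/0/0 1/2/0 1/2/2 2/2/0 2/2/2
under PSO → 0/0/0 0/0/2 0/2/0 0/2/2 1/0/0 1/0/2 1/2/0 1/2/2 2/0/0 2/0/2 2/2/0 2/2/2
target 0/0/0 ∈ {SC,TSO,PSO}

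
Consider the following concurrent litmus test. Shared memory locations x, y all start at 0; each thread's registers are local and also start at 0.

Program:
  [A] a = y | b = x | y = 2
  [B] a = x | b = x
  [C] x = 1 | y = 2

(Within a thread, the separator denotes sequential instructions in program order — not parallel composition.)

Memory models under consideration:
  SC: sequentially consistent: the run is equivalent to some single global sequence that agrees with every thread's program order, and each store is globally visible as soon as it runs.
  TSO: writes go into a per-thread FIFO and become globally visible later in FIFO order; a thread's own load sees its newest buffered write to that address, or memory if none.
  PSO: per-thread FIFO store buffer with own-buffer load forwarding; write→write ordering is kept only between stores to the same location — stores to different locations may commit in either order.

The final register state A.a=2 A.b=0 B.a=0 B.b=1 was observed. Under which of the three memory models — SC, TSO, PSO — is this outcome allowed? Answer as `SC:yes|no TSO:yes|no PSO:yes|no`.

outcome vector order: (A.a,A.b,B.a,B.b)
under SC → 0/0/0/0, 0/0/0/1, 0/0/1/1, 0/1/0/0, 0/1/0/1, 0/1/1/1, 2/1/0/0, 2/1/0/1, 2/1/1/1
under TSO → 0/0/0/0, 0/0/0/1, 0/0/1/1, 0/1/0/0, 0/1/0/1, 0/1/1/1, 2/1/0/0, 2/1/0/1, 2/1/1/1
under PSO → 0/0/0/0, 0/0/0/1, 0/0/1/1, 0/1/0/0, 0/1/0/1, 0/1/1/1, 2/0/0/0, 2/0/0/1, 2/0/1/1, 2/1/0/0, 2/1/0/1, 2/1/1/1
target 2/0/0/1 ∈ {PSO}

SC:no TSO:no PSO:yes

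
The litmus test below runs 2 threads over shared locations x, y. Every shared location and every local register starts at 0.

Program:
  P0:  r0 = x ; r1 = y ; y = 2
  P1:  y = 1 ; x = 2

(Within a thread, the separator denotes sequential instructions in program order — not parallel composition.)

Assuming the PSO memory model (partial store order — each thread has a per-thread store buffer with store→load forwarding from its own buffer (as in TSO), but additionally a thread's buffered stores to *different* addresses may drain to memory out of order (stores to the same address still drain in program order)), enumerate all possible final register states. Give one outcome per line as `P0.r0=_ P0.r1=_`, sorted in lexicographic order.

P0.r0=0 P0.r1=0
P0.r0=0 P0.r1=1
P0.r0=2 P0.r1=0
P0.r0=2 P0.r1=1

outcome vector order: (P0.r0,P0.r1)
|PSO outcomes| = 4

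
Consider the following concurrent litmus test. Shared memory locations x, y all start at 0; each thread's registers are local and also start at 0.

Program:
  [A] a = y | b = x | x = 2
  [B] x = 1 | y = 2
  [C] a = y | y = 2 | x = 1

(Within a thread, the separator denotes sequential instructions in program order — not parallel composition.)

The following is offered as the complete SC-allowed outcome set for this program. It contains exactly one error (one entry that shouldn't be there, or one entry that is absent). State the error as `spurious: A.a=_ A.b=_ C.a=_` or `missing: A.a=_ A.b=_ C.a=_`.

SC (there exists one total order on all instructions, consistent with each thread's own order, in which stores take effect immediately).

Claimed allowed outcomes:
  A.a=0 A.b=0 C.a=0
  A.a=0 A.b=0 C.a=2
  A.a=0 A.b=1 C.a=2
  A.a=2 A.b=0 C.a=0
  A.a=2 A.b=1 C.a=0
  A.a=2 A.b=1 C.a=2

outcome vector order: (A.a,A.b,C.a)
[SC] allowed = {000; 002; 010; 012; 200; 210; 212}
SC∖claimed = {010}

missing: A.a=0 A.b=1 C.a=0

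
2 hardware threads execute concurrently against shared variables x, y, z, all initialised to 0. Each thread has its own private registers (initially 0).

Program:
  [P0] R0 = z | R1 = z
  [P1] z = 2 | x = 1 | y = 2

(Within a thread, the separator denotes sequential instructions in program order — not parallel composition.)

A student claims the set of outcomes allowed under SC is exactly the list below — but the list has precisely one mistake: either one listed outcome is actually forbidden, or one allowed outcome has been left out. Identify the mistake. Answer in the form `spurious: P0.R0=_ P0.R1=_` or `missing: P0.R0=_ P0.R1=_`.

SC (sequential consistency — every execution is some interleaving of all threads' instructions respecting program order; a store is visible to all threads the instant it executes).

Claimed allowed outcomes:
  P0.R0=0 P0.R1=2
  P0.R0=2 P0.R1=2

outcome vector order: (P0.R0,P0.R1)
[SC] allowed = {00; 02; 22}
SC∖claimed = {00}

missing: P0.R0=0 P0.R1=0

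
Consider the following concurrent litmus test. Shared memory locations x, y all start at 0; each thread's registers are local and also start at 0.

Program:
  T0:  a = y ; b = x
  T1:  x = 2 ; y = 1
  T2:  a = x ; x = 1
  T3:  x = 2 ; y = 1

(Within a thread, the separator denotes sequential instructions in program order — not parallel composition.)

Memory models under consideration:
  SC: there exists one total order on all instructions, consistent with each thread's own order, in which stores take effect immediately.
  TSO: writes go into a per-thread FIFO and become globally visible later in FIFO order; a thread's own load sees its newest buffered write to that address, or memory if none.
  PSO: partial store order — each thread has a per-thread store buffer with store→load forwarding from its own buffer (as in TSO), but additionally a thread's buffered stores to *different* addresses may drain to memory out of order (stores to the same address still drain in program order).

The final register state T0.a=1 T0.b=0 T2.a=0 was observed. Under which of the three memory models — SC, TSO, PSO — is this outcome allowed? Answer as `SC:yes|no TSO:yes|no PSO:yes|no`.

SC:no TSO:no PSO:yes

outcome vector order: (T0.a,T0.b,T2.a)
SC: 10 outcomes — {000, 002, 010, 012, 020, 022, 110, 112, 120, 122}
TSO: 10 outcomes — {000, 002, 010, 012, 020, 022, 110, 112, 120, 122}
PSO: 12 outcomes — {000, 002, 010, 012, 020, 022, 100, 102, 110, 112, 120, 122}
target 100 ∈ {PSO}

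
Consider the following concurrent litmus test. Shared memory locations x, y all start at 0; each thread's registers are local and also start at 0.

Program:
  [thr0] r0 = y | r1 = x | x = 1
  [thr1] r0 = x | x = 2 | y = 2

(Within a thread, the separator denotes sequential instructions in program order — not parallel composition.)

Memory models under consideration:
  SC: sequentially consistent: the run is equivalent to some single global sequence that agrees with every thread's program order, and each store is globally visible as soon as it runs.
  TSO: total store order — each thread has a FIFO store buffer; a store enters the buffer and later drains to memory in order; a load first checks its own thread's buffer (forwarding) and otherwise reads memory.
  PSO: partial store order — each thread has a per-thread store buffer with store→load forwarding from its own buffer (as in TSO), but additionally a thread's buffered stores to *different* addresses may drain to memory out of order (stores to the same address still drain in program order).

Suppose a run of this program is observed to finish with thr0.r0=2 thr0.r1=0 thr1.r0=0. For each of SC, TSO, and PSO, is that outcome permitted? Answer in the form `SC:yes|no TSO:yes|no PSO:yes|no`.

outcome vector order: (thr0.r0,thr0.r1,thr1.r0)
SC (4): 0/0/0 0/0/1 0/2/0 2/2/0
TSO (4): 0/0/0 0/0/1 0/2/0 2/2/0
PSO (5): 0/0/0 0/0/1 0/2/0 2/0/0 2/2/0
target 2/0/0 ∈ {PSO}

SC:no TSO:no PSO:yes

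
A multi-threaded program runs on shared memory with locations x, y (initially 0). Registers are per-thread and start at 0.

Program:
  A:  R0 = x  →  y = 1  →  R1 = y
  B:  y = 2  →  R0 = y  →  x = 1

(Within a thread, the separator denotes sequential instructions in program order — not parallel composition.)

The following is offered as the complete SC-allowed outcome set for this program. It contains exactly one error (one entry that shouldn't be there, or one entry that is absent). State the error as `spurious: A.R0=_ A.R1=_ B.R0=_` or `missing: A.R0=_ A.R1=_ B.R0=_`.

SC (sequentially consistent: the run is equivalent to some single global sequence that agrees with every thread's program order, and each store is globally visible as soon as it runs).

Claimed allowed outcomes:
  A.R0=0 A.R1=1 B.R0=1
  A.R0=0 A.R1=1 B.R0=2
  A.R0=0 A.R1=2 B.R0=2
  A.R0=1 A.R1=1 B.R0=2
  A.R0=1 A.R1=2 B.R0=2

spurious: A.R0=1 A.R1=2 B.R0=2

outcome vector order: (A.R0,A.R1,B.R0)
under SC → <0 1 1> <0 1 2> <0 2 2> <1 1 2>
claimed∖SC = {<1 2 2>}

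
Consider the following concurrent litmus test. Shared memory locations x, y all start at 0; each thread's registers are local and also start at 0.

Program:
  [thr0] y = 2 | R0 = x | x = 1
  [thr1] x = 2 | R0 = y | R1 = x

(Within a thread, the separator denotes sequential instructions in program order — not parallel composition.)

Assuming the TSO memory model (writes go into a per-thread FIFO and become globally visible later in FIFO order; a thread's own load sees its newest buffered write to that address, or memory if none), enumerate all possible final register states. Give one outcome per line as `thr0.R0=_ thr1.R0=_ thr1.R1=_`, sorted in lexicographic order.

thr0.R0=0 thr1.R0=0 thr1.R1=1
thr0.R0=0 thr1.R0=0 thr1.R1=2
thr0.R0=0 thr1.R0=2 thr1.R1=1
thr0.R0=0 thr1.R0=2 thr1.R1=2
thr0.R0=2 thr1.R0=0 thr1.R1=1
thr0.R0=2 thr1.R0=0 thr1.R1=2
thr0.R0=2 thr1.R0=2 thr1.R1=1
thr0.R0=2 thr1.R0=2 thr1.R1=2

outcome vector order: (thr0.R0,thr1.R0,thr1.R1)
|TSO outcomes| = 8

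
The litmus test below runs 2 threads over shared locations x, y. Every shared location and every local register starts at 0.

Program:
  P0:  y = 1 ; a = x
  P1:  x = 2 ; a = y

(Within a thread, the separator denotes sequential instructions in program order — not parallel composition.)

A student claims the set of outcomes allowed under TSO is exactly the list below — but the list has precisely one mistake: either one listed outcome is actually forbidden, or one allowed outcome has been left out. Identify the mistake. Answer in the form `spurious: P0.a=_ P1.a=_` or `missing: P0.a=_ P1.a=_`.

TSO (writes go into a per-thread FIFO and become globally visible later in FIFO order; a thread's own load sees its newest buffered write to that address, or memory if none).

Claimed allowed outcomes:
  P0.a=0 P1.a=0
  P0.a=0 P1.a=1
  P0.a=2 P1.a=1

missing: P0.a=2 P1.a=0

outcome vector order: (P0.a,P1.a)
TSO: 4 outcomes — {<0 0> <0 1> <2 0> <2 1>}
TSO∖claimed = {<2 0>}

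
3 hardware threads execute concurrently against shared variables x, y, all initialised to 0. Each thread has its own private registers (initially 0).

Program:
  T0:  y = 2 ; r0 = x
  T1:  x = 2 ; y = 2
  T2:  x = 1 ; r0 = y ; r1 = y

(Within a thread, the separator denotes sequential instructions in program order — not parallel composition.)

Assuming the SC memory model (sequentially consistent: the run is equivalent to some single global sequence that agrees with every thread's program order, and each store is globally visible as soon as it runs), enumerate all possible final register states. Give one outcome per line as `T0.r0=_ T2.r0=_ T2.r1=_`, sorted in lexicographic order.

outcome vector order: (T0.r0,T2.r0,T2.r1)
|SC outcomes| = 7

T0.r0=0 T2.r0=2 T2.r1=2
T0.r0=1 T2.r0=0 T2.r1=0
T0.r0=1 T2.r0=0 T2.r1=2
T0.r0=1 T2.r0=2 T2.r1=2
T0.r0=2 T2.r0=0 T2.r1=0
T0.r0=2 T2.r0=0 T2.r1=2
T0.r0=2 T2.r0=2 T2.r1=2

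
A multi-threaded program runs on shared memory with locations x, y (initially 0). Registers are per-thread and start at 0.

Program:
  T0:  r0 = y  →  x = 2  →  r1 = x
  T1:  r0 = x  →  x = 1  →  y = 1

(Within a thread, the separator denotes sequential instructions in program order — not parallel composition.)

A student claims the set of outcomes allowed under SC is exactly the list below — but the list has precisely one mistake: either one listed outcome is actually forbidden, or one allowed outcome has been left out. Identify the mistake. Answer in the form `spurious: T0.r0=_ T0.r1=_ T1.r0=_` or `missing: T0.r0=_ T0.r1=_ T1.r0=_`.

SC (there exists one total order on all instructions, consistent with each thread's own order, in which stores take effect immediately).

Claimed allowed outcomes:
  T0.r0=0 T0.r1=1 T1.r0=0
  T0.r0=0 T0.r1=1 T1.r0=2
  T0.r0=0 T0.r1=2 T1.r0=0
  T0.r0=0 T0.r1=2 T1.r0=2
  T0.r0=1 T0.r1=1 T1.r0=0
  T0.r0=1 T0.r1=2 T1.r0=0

outcome vector order: (T0.r0,T0.r1,T1.r0)
SC: 5 outcomes — {0/1/0; 0/1/2; 0/2/0; 0/2/2; 1/2/0}
claimed∖SC = {1/1/0}

spurious: T0.r0=1 T0.r1=1 T1.r0=0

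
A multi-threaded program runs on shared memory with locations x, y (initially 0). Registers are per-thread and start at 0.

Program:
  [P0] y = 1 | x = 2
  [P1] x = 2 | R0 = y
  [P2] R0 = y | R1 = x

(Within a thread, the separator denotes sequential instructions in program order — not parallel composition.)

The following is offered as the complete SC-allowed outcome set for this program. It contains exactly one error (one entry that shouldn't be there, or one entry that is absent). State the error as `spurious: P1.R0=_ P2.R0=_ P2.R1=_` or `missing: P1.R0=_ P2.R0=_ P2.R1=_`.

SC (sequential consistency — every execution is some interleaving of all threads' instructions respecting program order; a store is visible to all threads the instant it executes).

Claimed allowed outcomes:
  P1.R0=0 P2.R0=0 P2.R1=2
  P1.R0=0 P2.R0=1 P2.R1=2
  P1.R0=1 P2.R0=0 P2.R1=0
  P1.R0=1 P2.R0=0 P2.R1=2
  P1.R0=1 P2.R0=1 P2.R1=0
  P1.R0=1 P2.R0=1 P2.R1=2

missing: P1.R0=0 P2.R0=0 P2.R1=0

outcome vector order: (P1.R0,P2.R0,P2.R1)
under SC → (0,0,0), (0,0,2), (0,1,2), (1,0,0), (1,0,2), (1,1,0), (1,1,2)
SC∖claimed = {(0,0,0)}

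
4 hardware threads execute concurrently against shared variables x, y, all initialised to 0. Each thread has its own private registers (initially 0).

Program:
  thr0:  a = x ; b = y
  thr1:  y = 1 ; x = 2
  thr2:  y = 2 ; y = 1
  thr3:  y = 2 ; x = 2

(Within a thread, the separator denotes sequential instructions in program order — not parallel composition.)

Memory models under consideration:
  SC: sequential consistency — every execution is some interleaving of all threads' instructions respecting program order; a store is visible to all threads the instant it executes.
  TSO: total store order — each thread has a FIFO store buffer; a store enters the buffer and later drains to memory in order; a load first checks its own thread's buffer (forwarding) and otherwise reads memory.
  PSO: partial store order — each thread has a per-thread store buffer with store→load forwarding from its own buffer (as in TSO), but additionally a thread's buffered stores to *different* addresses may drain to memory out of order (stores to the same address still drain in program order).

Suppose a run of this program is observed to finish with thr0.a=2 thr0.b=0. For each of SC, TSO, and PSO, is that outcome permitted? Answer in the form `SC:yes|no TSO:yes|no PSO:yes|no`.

outcome vector order: (thr0.a,thr0.b)
[SC] allowed = {<0 0>, <0 1>, <0 2>, <2 1>, <2 2>}
[TSO] allowed = {<0 0>, <0 1>, <0 2>, <2 1>, <2 2>}
[PSO] allowed = {<0 0>, <0 1>, <0 2>, <2 0>, <2 1>, <2 2>}
target <2 0> ∈ {PSO}

SC:no TSO:no PSO:yes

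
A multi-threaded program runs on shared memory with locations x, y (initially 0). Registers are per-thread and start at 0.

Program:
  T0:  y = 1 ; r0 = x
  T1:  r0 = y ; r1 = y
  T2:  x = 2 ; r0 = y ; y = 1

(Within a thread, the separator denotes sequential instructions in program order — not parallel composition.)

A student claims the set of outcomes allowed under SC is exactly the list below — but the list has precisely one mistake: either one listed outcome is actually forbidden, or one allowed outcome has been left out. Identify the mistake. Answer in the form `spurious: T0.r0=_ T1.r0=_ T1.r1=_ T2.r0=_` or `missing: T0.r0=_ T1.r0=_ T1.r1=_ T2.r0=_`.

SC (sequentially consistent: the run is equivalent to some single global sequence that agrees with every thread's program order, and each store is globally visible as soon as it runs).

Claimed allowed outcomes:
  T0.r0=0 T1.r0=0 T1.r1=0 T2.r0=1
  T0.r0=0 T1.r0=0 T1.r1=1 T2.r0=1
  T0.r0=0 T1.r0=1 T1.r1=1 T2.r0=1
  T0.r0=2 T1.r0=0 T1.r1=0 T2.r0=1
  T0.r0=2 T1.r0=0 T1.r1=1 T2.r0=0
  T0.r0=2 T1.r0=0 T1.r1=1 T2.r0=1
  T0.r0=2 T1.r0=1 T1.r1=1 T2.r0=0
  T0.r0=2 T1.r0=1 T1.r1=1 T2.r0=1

missing: T0.r0=2 T1.r0=0 T1.r1=0 T2.r0=0

outcome vector order: (T0.r0,T1.r0,T1.r1,T2.r0)
under SC → (0,0,0,1); (0,0,1,1); (0,1,1,1); (2,0,0,0); (2,0,0,1); (2,0,1,0); (2,0,1,1); (2,1,1,0); (2,1,1,1)
SC∖claimed = {(2,0,0,0)}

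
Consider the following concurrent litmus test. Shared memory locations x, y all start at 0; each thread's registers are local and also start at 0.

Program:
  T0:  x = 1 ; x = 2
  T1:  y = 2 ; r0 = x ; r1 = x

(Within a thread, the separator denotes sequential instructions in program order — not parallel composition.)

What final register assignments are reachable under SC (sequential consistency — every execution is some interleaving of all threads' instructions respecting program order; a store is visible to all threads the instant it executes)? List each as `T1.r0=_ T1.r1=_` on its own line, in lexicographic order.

T1.r0=0 T1.r1=0
T1.r0=0 T1.r1=1
T1.r0=0 T1.r1=2
T1.r0=1 T1.r1=1
T1.r0=1 T1.r1=2
T1.r0=2 T1.r1=2

outcome vector order: (T1.r0,T1.r1)
|SC outcomes| = 6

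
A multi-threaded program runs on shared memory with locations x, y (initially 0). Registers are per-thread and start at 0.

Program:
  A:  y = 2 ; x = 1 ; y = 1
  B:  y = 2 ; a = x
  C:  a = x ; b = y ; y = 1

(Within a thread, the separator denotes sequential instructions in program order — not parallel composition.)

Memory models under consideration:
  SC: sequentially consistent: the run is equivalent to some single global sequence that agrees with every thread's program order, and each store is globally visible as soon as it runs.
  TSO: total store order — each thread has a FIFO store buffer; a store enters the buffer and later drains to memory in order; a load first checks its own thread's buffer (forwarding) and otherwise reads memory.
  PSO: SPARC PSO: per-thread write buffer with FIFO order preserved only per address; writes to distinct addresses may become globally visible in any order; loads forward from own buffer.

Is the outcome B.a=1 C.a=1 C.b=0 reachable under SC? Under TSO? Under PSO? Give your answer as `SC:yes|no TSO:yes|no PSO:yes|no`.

outcome vector order: (B.a,C.a,C.b)
under SC → (0,0,0); (0,0,1); (0,0,2); (0,1,1); (0,1,2); (1,0,0); (1,0,1); (1,0,2); (1,1,1); (1,1,2)
under TSO → (0,0,0); (0,0,1); (0,0,2); (0,1,1); (0,1,2); (1,0,0); (1,0,1); (1,0,2); (1,1,1); (1,1,2)
under PSO → (0,0,0); (0,0,1); (0,0,2); (0,1,0); (0,1,1); (0,1,2); (1,0,0); (1,0,1); (1,0,2); (1,1,0); (1,1,1); (1,1,2)
target (1,1,0) ∈ {PSO}

SC:no TSO:no PSO:yes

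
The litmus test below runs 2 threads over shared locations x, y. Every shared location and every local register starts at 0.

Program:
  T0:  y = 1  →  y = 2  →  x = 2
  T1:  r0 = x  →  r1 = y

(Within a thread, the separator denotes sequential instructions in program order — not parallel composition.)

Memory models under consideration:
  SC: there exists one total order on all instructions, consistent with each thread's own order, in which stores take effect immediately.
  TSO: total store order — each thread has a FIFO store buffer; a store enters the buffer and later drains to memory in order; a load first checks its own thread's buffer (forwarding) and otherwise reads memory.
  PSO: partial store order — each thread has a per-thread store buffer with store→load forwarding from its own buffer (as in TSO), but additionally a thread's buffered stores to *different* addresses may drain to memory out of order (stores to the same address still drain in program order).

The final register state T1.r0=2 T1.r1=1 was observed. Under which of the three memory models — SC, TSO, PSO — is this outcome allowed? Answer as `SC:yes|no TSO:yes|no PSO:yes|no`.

SC:no TSO:no PSO:yes

outcome vector order: (T1.r0,T1.r1)
[SC] allowed = {00, 01, 02, 22}
[TSO] allowed = {00, 01, 02, 22}
[PSO] allowed = {00, 01, 02, 20, 21, 22}
target 21 ∈ {PSO}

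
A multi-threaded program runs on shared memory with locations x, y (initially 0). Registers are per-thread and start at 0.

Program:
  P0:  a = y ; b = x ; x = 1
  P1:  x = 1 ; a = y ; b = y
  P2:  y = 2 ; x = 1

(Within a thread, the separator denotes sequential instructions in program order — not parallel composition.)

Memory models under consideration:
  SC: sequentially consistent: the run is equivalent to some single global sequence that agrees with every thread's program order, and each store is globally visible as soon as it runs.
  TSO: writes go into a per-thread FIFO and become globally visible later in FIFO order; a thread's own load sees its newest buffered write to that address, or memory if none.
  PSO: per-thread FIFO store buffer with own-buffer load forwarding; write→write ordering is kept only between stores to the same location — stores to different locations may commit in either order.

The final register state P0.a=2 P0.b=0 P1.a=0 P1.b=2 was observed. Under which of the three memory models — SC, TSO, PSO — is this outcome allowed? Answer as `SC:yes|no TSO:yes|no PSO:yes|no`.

outcome vector order: (P0.a,P0.b,P1.a,P1.b)
SC (10): 0/0/0/0; 0/0/0/2; 0/0/2/2; 0/1/0/0; 0/1/0/2; 0/1/2/2; 2/0/2/2; 2/1/0/0; 2/1/0/2; 2/1/2/2
TSO (12): 0/0/0/0; 0/0/0/2; 0/0/2/2; 0/1/0/0; 0/1/0/2; 0/1/2/2; 2/0/0/0; 2/0/0/2; 2/0/2/2; 2/1/0/0; 2/1/0/2; 2/1/2/2
PSO (12): 0/0/0/0; 0/0/0/2; 0/0/2/2; 0/1/0/0; 0/1/0/2; 0/1/2/2; 2/0/0/0; 2/0/0/2; 2/0/2/2; 2/1/0/0; 2/1/0/2; 2/1/2/2
target 2/0/0/2 ∈ {TSO,PSO}

SC:no TSO:yes PSO:yes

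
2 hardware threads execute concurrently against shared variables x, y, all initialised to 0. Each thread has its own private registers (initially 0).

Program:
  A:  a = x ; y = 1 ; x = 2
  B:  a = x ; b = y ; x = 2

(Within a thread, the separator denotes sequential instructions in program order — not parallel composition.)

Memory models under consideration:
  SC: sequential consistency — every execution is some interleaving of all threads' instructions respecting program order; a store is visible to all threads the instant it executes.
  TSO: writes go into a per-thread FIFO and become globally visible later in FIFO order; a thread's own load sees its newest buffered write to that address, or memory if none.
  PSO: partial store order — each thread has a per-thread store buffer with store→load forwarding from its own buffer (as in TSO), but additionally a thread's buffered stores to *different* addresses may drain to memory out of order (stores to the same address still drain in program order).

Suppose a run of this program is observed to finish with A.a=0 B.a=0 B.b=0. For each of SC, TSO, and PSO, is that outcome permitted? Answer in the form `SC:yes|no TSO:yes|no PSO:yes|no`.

SC:yes TSO:yes PSO:yes

outcome vector order: (A.a,B.a,B.b)
[SC] allowed = {000; 001; 021; 200}
[TSO] allowed = {000; 001; 021; 200}
[PSO] allowed = {000; 001; 020; 021; 200}
target 000 ∈ {SC,TSO,PSO}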